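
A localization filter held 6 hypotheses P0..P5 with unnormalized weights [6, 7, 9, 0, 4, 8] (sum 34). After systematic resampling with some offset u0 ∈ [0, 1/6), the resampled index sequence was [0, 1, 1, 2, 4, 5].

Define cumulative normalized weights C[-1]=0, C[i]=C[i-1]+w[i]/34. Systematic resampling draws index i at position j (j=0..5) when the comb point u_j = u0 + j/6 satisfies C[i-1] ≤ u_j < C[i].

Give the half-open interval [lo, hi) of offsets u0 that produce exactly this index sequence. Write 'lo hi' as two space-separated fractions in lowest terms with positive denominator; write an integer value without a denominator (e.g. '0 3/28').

1/102 5/102

C = [3/17, 13/34, 11/17, 11/17, 13/17, 1]
j=0 picked index 0: u0 ∈ [0, 3/17)
j=1 picked index 1: u0 ∈ [1/102, 11/51)
j=2 picked index 1: u0 ∈ [-8/51, 5/102)
j=3 picked index 2: u0 ∈ [-2/17, 5/34)
j=4 picked index 4: u0 ∈ [-1/51, 5/51)
j=5 picked index 5: u0 ∈ [-7/102, 1/6)
intersection: [1/102, 5/102)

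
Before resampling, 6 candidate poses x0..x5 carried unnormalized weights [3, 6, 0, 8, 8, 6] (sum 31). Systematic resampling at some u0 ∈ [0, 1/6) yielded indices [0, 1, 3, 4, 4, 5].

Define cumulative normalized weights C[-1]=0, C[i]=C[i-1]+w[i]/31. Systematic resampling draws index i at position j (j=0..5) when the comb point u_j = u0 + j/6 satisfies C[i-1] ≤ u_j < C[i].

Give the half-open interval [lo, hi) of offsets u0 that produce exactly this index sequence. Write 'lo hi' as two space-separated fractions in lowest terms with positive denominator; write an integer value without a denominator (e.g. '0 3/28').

C = [3/31, 9/31, 9/31, 17/31, 25/31, 1]
j=0 picked index 0: u0 ∈ [0, 3/31)
j=1 picked index 1: u0 ∈ [-13/186, 23/186)
j=2 picked index 3: u0 ∈ [-4/93, 20/93)
j=3 picked index 4: u0 ∈ [3/62, 19/62)
j=4 picked index 4: u0 ∈ [-11/93, 13/93)
j=5 picked index 5: u0 ∈ [-5/186, 1/6)
intersection: [3/62, 3/31)

3/62 3/31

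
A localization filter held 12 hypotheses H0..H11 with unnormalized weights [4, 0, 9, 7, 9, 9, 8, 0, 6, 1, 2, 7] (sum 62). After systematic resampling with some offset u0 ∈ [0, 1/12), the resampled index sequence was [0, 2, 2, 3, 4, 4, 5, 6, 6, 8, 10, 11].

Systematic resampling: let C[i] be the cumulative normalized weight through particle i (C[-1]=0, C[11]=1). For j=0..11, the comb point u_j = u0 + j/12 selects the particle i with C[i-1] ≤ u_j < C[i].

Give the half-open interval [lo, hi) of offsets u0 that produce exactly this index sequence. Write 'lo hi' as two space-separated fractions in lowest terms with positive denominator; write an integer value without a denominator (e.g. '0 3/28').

C = [2/31, 2/31, 13/62, 10/31, 29/62, 19/31, 23/31, 23/31, 26/31, 53/62, 55/62, 1]
j=0 picked index 0: u0 ∈ [0, 2/31)
j=1 picked index 2: u0 ∈ [-7/372, 47/372)
j=2 picked index 2: u0 ∈ [-19/186, 4/93)
j=3 picked index 3: u0 ∈ [-5/124, 9/124)
j=4 picked index 4: u0 ∈ [-1/93, 25/186)
j=5 picked index 4: u0 ∈ [-35/372, 19/372)
j=6 picked index 5: u0 ∈ [-1/31, 7/62)
j=7 picked index 6: u0 ∈ [11/372, 59/372)
j=8 picked index 6: u0 ∈ [-5/93, 7/93)
j=9 picked index 8: u0 ∈ [-1/124, 11/124)
j=10 picked index 10: u0 ∈ [2/93, 5/93)
j=11 picked index 11: u0 ∈ [-11/372, 1/12)
intersection: [11/372, 4/93)

11/372 4/93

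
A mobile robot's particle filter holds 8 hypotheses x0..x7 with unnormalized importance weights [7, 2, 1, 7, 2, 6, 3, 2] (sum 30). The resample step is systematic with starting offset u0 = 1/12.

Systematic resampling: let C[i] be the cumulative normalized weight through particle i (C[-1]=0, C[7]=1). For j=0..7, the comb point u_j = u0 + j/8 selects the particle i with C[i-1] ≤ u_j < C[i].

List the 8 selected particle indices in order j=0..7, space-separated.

0 0 3 3 4 5 6 7

C = [7/30, 3/10, 1/3, 17/30, 19/30, 5/6, 14/15, 1]
j=0: u_0=1/12 ∈ [0, 7/30) → index 0
j=1: u_1=5/24 ∈ [0, 7/30) → index 0
j=2: u_2=1/3 ∈ [1/3, 17/30) → index 3
j=3: u_3=11/24 ∈ [1/3, 17/30) → index 3
j=4: u_4=7/12 ∈ [17/30, 19/30) → index 4
j=5: u_5=17/24 ∈ [19/30, 5/6) → index 5
j=6: u_6=5/6 ∈ [5/6, 14/15) → index 6
j=7: u_7=23/24 ∈ [14/15, 1) → index 7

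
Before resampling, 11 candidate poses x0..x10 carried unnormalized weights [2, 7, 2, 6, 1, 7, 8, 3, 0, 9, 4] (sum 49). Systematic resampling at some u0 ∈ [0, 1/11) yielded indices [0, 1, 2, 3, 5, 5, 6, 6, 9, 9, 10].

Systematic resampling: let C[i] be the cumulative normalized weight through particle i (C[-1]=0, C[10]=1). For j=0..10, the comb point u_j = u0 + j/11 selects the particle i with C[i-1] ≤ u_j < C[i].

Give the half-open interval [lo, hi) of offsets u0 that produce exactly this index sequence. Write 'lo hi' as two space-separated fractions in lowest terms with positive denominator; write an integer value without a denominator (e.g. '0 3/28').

5/539 20/539

C = [2/49, 9/49, 11/49, 17/49, 18/49, 25/49, 33/49, 36/49, 36/49, 45/49, 1]
j=0 picked index 0: u0 ∈ [0, 2/49)
j=1 picked index 1: u0 ∈ [-27/539, 50/539)
j=2 picked index 2: u0 ∈ [1/539, 23/539)
j=3 picked index 3: u0 ∈ [-26/539, 40/539)
j=4 picked index 5: u0 ∈ [2/539, 79/539)
j=5 picked index 5: u0 ∈ [-47/539, 30/539)
j=6 picked index 6: u0 ∈ [-19/539, 69/539)
j=7 picked index 6: u0 ∈ [-68/539, 20/539)
j=8 picked index 9: u0 ∈ [4/539, 103/539)
j=9 picked index 9: u0 ∈ [-45/539, 54/539)
j=10 picked index 10: u0 ∈ [5/539, 1/11)
intersection: [5/539, 20/539)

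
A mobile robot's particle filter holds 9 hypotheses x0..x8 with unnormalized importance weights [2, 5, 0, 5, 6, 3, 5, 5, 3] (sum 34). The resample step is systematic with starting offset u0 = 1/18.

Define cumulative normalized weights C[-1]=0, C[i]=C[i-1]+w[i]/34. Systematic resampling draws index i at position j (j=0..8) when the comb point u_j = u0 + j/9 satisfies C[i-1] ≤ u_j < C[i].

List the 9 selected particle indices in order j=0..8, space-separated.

0 1 3 4 4 5 6 7 8

C = [1/17, 7/34, 7/34, 6/17, 9/17, 21/34, 13/17, 31/34, 1]
j=0: u_0=1/18 ∈ [0, 1/17) → index 0
j=1: u_1=1/6 ∈ [1/17, 7/34) → index 1
j=2: u_2=5/18 ∈ [7/34, 6/17) → index 3
j=3: u_3=7/18 ∈ [6/17, 9/17) → index 4
j=4: u_4=1/2 ∈ [6/17, 9/17) → index 4
j=5: u_5=11/18 ∈ [9/17, 21/34) → index 5
j=6: u_6=13/18 ∈ [21/34, 13/17) → index 6
j=7: u_7=5/6 ∈ [13/17, 31/34) → index 7
j=8: u_8=17/18 ∈ [31/34, 1) → index 8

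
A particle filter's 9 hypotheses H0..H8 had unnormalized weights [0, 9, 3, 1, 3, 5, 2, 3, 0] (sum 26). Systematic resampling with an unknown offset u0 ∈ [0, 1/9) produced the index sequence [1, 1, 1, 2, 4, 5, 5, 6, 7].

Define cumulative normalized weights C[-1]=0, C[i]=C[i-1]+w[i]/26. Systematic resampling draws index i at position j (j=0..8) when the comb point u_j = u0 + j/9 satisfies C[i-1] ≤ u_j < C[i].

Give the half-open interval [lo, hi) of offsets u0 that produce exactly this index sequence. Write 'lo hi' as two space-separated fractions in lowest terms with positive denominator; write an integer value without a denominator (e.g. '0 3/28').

7/117 25/234

C = [0, 9/26, 6/13, 1/2, 8/13, 21/26, 23/26, 1, 1]
j=0 picked index 1: u0 ∈ [0, 9/26)
j=1 picked index 1: u0 ∈ [-1/9, 55/234)
j=2 picked index 1: u0 ∈ [-2/9, 29/234)
j=3 picked index 2: u0 ∈ [1/78, 5/39)
j=4 picked index 4: u0 ∈ [1/18, 20/117)
j=5 picked index 5: u0 ∈ [7/117, 59/234)
j=6 picked index 5: u0 ∈ [-2/39, 11/78)
j=7 picked index 6: u0 ∈ [7/234, 25/234)
j=8 picked index 7: u0 ∈ [-1/234, 1/9)
intersection: [7/117, 25/234)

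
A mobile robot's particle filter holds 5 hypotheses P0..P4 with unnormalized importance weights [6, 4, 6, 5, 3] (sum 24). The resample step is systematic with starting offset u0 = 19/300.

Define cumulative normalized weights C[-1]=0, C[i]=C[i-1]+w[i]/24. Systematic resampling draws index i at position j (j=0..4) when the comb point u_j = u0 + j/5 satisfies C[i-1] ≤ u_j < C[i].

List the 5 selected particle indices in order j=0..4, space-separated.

0 1 2 2 3

C = [1/4, 5/12, 2/3, 7/8, 1]
j=0: u_0=19/300 ∈ [0, 1/4) → index 0
j=1: u_1=79/300 ∈ [1/4, 5/12) → index 1
j=2: u_2=139/300 ∈ [5/12, 2/3) → index 2
j=3: u_3=199/300 ∈ [5/12, 2/3) → index 2
j=4: u_4=259/300 ∈ [2/3, 7/8) → index 3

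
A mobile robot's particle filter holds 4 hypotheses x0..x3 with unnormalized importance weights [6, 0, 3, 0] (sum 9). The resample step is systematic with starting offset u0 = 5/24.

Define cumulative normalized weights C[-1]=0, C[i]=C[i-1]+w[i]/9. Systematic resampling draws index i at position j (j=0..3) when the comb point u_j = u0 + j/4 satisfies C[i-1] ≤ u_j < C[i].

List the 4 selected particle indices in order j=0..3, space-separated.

0 0 2 2

C = [2/3, 2/3, 1, 1]
j=0: u_0=5/24 ∈ [0, 2/3) → index 0
j=1: u_1=11/24 ∈ [0, 2/3) → index 0
j=2: u_2=17/24 ∈ [2/3, 1) → index 2
j=3: u_3=23/24 ∈ [2/3, 1) → index 2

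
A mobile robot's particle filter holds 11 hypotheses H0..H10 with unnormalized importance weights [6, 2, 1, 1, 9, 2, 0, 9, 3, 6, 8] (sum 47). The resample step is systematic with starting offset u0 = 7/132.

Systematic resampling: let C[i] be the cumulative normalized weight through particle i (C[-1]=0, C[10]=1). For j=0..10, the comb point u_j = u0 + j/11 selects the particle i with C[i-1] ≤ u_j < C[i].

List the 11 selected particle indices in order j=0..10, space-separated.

C = [6/47, 8/47, 9/47, 10/47, 19/47, 21/47, 21/47, 30/47, 33/47, 39/47, 1]
j=0: u_0=7/132 ∈ [0, 6/47) → index 0
j=1: u_1=19/132 ∈ [6/47, 8/47) → index 1
j=2: u_2=31/132 ∈ [10/47, 19/47) → index 4
j=3: u_3=43/132 ∈ [10/47, 19/47) → index 4
j=4: u_4=5/12 ∈ [19/47, 21/47) → index 5
j=5: u_5=67/132 ∈ [21/47, 30/47) → index 7
j=6: u_6=79/132 ∈ [21/47, 30/47) → index 7
j=7: u_7=91/132 ∈ [30/47, 33/47) → index 8
j=8: u_8=103/132 ∈ [33/47, 39/47) → index 9
j=9: u_9=115/132 ∈ [39/47, 1) → index 10
j=10: u_10=127/132 ∈ [39/47, 1) → index 10

0 1 4 4 5 7 7 8 9 10 10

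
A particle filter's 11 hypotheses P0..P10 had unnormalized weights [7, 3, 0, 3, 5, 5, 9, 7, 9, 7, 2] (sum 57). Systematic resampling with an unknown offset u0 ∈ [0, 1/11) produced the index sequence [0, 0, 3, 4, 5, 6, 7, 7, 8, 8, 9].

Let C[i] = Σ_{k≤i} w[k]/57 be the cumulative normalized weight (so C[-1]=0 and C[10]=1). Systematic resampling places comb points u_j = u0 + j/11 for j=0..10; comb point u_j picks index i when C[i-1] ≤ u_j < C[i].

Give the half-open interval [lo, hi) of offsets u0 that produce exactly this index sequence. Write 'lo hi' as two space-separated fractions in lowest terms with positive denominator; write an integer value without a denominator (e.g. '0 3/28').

10/627 5/209

C = [7/57, 10/57, 10/57, 13/57, 6/19, 23/57, 32/57, 13/19, 16/19, 55/57, 1]
j=0 picked index 0: u0 ∈ [0, 7/57)
j=1 picked index 0: u0 ∈ [-1/11, 20/627)
j=2 picked index 3: u0 ∈ [-4/627, 29/627)
j=3 picked index 4: u0 ∈ [-28/627, 9/209)
j=4 picked index 5: u0 ∈ [-10/209, 25/627)
j=5 picked index 6: u0 ∈ [-32/627, 67/627)
j=6 picked index 7: u0 ∈ [10/627, 29/209)
j=7 picked index 7: u0 ∈ [-47/627, 10/209)
j=8 picked index 8: u0 ∈ [-9/209, 24/209)
j=9 picked index 8: u0 ∈ [-28/209, 5/209)
j=10 picked index 9: u0 ∈ [-14/209, 35/627)
intersection: [10/627, 5/209)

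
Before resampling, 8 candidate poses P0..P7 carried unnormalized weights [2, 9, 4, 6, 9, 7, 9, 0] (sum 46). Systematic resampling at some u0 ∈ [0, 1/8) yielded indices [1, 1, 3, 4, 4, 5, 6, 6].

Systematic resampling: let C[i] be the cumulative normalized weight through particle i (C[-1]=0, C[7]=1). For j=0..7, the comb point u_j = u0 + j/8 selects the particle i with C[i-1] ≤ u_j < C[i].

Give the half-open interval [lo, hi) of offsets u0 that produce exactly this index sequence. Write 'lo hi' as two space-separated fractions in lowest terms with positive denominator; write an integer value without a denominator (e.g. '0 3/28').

C = [1/23, 11/46, 15/46, 21/46, 15/23, 37/46, 1, 1]
j=0 picked index 1: u0 ∈ [1/23, 11/46)
j=1 picked index 1: u0 ∈ [-15/184, 21/184)
j=2 picked index 3: u0 ∈ [7/92, 19/92)
j=3 picked index 4: u0 ∈ [15/184, 51/184)
j=4 picked index 4: u0 ∈ [-1/23, 7/46)
j=5 picked index 5: u0 ∈ [5/184, 33/184)
j=6 picked index 6: u0 ∈ [5/92, 1/4)
j=7 picked index 6: u0 ∈ [-13/184, 1/8)
intersection: [15/184, 21/184)

15/184 21/184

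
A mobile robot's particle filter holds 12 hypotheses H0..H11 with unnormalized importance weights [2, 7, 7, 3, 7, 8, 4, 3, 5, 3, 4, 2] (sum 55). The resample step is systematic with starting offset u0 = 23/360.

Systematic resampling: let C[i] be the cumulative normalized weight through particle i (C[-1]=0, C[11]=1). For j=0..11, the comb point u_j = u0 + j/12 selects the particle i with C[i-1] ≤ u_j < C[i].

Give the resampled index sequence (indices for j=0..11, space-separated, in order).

1 1 2 3 4 5 5 6 7 8 10 11

C = [2/55, 9/55, 16/55, 19/55, 26/55, 34/55, 38/55, 41/55, 46/55, 49/55, 53/55, 1]
j=0: u_0=23/360 ∈ [2/55, 9/55) → index 1
j=1: u_1=53/360 ∈ [2/55, 9/55) → index 1
j=2: u_2=83/360 ∈ [9/55, 16/55) → index 2
j=3: u_3=113/360 ∈ [16/55, 19/55) → index 3
j=4: u_4=143/360 ∈ [19/55, 26/55) → index 4
j=5: u_5=173/360 ∈ [26/55, 34/55) → index 5
j=6: u_6=203/360 ∈ [26/55, 34/55) → index 5
j=7: u_7=233/360 ∈ [34/55, 38/55) → index 6
j=8: u_8=263/360 ∈ [38/55, 41/55) → index 7
j=9: u_9=293/360 ∈ [41/55, 46/55) → index 8
j=10: u_10=323/360 ∈ [49/55, 53/55) → index 10
j=11: u_11=353/360 ∈ [53/55, 1) → index 11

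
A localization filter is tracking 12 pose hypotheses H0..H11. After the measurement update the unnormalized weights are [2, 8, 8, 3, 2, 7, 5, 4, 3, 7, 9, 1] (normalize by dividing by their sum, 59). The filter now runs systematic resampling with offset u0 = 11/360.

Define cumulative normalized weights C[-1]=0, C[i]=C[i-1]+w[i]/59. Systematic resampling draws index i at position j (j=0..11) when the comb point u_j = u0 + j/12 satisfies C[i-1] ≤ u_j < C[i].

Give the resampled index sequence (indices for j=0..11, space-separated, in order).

C = [2/59, 10/59, 18/59, 21/59, 23/59, 30/59, 35/59, 39/59, 42/59, 49/59, 58/59, 1]
j=0: u_0=11/360 ∈ [0, 2/59) → index 0
j=1: u_1=41/360 ∈ [2/59, 10/59) → index 1
j=2: u_2=71/360 ∈ [10/59, 18/59) → index 2
j=3: u_3=101/360 ∈ [10/59, 18/59) → index 2
j=4: u_4=131/360 ∈ [21/59, 23/59) → index 4
j=5: u_5=161/360 ∈ [23/59, 30/59) → index 5
j=6: u_6=191/360 ∈ [30/59, 35/59) → index 6
j=7: u_7=221/360 ∈ [35/59, 39/59) → index 7
j=8: u_8=251/360 ∈ [39/59, 42/59) → index 8
j=9: u_9=281/360 ∈ [42/59, 49/59) → index 9
j=10: u_10=311/360 ∈ [49/59, 58/59) → index 10
j=11: u_11=341/360 ∈ [49/59, 58/59) → index 10

0 1 2 2 4 5 6 7 8 9 10 10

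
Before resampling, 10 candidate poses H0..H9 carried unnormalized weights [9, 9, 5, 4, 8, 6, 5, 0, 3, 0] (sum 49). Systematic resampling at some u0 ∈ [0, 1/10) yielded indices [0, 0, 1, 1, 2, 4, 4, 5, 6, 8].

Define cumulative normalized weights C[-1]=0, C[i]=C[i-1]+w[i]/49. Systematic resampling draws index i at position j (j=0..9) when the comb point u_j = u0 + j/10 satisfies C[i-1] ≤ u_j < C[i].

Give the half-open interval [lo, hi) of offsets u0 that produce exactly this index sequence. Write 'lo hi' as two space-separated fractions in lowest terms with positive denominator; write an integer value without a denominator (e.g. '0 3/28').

5/98 33/490

C = [9/49, 18/49, 23/49, 27/49, 5/7, 41/49, 46/49, 46/49, 1, 1]
j=0 picked index 0: u0 ∈ [0, 9/49)
j=1 picked index 0: u0 ∈ [-1/10, 41/490)
j=2 picked index 1: u0 ∈ [-4/245, 41/245)
j=3 picked index 1: u0 ∈ [-57/490, 33/490)
j=4 picked index 2: u0 ∈ [-8/245, 17/245)
j=5 picked index 4: u0 ∈ [5/98, 3/14)
j=6 picked index 4: u0 ∈ [-12/245, 4/35)
j=7 picked index 5: u0 ∈ [1/70, 67/490)
j=8 picked index 6: u0 ∈ [9/245, 34/245)
j=9 picked index 8: u0 ∈ [19/490, 1/10)
intersection: [5/98, 33/490)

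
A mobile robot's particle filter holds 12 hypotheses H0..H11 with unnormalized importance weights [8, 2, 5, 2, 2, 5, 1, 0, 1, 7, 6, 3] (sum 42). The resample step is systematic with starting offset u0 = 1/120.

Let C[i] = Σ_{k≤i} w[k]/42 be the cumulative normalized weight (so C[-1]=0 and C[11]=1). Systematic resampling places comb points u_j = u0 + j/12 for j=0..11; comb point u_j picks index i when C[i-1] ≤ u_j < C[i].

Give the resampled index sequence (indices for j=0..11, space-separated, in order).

C = [4/21, 5/21, 5/14, 17/42, 19/42, 4/7, 25/42, 25/42, 13/21, 11/14, 13/14, 1]
j=0: u_0=1/120 ∈ [0, 4/21) → index 0
j=1: u_1=11/120 ∈ [0, 4/21) → index 0
j=2: u_2=7/40 ∈ [0, 4/21) → index 0
j=3: u_3=31/120 ∈ [5/21, 5/14) → index 2
j=4: u_4=41/120 ∈ [5/21, 5/14) → index 2
j=5: u_5=17/40 ∈ [17/42, 19/42) → index 4
j=6: u_6=61/120 ∈ [19/42, 4/7) → index 5
j=7: u_7=71/120 ∈ [4/7, 25/42) → index 6
j=8: u_8=27/40 ∈ [13/21, 11/14) → index 9
j=9: u_9=91/120 ∈ [13/21, 11/14) → index 9
j=10: u_10=101/120 ∈ [11/14, 13/14) → index 10
j=11: u_11=37/40 ∈ [11/14, 13/14) → index 10

0 0 0 2 2 4 5 6 9 9 10 10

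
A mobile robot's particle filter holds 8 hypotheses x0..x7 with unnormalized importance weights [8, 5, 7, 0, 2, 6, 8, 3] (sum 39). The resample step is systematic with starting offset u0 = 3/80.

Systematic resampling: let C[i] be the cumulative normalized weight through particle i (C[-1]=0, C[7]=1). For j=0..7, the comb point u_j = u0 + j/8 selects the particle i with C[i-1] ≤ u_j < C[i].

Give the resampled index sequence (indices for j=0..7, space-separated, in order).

C = [8/39, 1/3, 20/39, 20/39, 22/39, 28/39, 12/13, 1]
j=0: u_0=3/80 ∈ [0, 8/39) → index 0
j=1: u_1=13/80 ∈ [0, 8/39) → index 0
j=2: u_2=23/80 ∈ [8/39, 1/3) → index 1
j=3: u_3=33/80 ∈ [1/3, 20/39) → index 2
j=4: u_4=43/80 ∈ [20/39, 22/39) → index 4
j=5: u_5=53/80 ∈ [22/39, 28/39) → index 5
j=6: u_6=63/80 ∈ [28/39, 12/13) → index 6
j=7: u_7=73/80 ∈ [28/39, 12/13) → index 6

0 0 1 2 4 5 6 6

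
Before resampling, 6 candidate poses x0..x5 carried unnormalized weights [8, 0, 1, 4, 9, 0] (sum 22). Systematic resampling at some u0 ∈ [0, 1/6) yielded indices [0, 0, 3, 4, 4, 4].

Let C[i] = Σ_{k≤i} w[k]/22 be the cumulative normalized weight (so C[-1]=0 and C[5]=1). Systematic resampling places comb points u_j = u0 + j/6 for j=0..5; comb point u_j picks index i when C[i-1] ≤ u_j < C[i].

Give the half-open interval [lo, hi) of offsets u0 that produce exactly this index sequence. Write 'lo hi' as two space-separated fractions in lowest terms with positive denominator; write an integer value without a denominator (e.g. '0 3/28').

1/11 1/6

C = [4/11, 4/11, 9/22, 13/22, 1, 1]
j=0 picked index 0: u0 ∈ [0, 4/11)
j=1 picked index 0: u0 ∈ [-1/6, 13/66)
j=2 picked index 3: u0 ∈ [5/66, 17/66)
j=3 picked index 4: u0 ∈ [1/11, 1/2)
j=4 picked index 4: u0 ∈ [-5/66, 1/3)
j=5 picked index 4: u0 ∈ [-8/33, 1/6)
intersection: [1/11, 1/6)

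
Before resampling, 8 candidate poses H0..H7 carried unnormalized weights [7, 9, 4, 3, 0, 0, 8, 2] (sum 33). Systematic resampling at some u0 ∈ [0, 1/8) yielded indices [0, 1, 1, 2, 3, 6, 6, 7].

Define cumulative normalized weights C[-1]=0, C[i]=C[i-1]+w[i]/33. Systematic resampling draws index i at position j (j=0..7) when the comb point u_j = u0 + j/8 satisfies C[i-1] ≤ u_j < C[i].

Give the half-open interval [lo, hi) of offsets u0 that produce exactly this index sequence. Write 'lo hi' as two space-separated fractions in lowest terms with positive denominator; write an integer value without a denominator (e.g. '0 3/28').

C = [7/33, 16/33, 20/33, 23/33, 23/33, 23/33, 31/33, 1]
j=0 picked index 0: u0 ∈ [0, 7/33)
j=1 picked index 1: u0 ∈ [23/264, 95/264)
j=2 picked index 1: u0 ∈ [-5/132, 31/132)
j=3 picked index 2: u0 ∈ [29/264, 61/264)
j=4 picked index 3: u0 ∈ [7/66, 13/66)
j=5 picked index 6: u0 ∈ [19/264, 83/264)
j=6 picked index 6: u0 ∈ [-7/132, 25/132)
j=7 picked index 7: u0 ∈ [17/264, 1/8)
intersection: [29/264, 1/8)

29/264 1/8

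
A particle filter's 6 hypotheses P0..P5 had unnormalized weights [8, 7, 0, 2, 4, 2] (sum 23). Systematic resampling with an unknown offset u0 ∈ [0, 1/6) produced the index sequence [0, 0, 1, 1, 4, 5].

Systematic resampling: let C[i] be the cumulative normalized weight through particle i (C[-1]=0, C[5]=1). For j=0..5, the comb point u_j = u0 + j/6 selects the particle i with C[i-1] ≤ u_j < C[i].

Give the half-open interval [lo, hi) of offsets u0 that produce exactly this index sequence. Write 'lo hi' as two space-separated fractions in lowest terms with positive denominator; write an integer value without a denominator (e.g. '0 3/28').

11/138 7/46

C = [8/23, 15/23, 15/23, 17/23, 21/23, 1]
j=0 picked index 0: u0 ∈ [0, 8/23)
j=1 picked index 0: u0 ∈ [-1/6, 25/138)
j=2 picked index 1: u0 ∈ [1/69, 22/69)
j=3 picked index 1: u0 ∈ [-7/46, 7/46)
j=4 picked index 4: u0 ∈ [5/69, 17/69)
j=5 picked index 5: u0 ∈ [11/138, 1/6)
intersection: [11/138, 7/46)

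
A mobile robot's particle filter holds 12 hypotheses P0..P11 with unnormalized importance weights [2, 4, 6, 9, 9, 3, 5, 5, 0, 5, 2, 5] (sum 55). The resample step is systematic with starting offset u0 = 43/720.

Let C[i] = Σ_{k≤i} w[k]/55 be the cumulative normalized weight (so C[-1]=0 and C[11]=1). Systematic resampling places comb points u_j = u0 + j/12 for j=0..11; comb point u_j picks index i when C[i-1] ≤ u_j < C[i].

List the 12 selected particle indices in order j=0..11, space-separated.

C = [2/55, 6/55, 12/55, 21/55, 6/11, 3/5, 38/55, 43/55, 43/55, 48/55, 10/11, 1]
j=0: u_0=43/720 ∈ [2/55, 6/55) → index 1
j=1: u_1=103/720 ∈ [6/55, 12/55) → index 2
j=2: u_2=163/720 ∈ [12/55, 21/55) → index 3
j=3: u_3=223/720 ∈ [12/55, 21/55) → index 3
j=4: u_4=283/720 ∈ [21/55, 6/11) → index 4
j=5: u_5=343/720 ∈ [21/55, 6/11) → index 4
j=6: u_6=403/720 ∈ [6/11, 3/5) → index 5
j=7: u_7=463/720 ∈ [3/5, 38/55) → index 6
j=8: u_8=523/720 ∈ [38/55, 43/55) → index 7
j=9: u_9=583/720 ∈ [43/55, 48/55) → index 9
j=10: u_10=643/720 ∈ [48/55, 10/11) → index 10
j=11: u_11=703/720 ∈ [10/11, 1) → index 11

1 2 3 3 4 4 5 6 7 9 10 11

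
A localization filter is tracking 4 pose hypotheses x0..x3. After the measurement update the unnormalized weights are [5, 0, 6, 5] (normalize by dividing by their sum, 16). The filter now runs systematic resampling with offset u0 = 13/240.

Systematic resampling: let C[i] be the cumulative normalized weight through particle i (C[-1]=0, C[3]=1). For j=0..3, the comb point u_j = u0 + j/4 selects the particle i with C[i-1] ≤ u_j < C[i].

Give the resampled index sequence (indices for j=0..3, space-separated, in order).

0 0 2 3

C = [5/16, 5/16, 11/16, 1]
j=0: u_0=13/240 ∈ [0, 5/16) → index 0
j=1: u_1=73/240 ∈ [0, 5/16) → index 0
j=2: u_2=133/240 ∈ [5/16, 11/16) → index 2
j=3: u_3=193/240 ∈ [11/16, 1) → index 3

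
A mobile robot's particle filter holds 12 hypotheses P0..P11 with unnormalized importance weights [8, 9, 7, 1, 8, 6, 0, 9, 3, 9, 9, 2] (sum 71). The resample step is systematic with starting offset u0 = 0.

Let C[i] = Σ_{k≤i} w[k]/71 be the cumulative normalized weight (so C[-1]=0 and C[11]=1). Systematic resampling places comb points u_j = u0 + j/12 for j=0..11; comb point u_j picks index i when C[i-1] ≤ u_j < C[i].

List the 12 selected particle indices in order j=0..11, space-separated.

0 0 1 2 2 4 5 7 7 9 9 10

C = [8/71, 17/71, 24/71, 25/71, 33/71, 39/71, 39/71, 48/71, 51/71, 60/71, 69/71, 1]
j=0: u_0=0 ∈ [0, 8/71) → index 0
j=1: u_1=1/12 ∈ [0, 8/71) → index 0
j=2: u_2=1/6 ∈ [8/71, 17/71) → index 1
j=3: u_3=1/4 ∈ [17/71, 24/71) → index 2
j=4: u_4=1/3 ∈ [17/71, 24/71) → index 2
j=5: u_5=5/12 ∈ [25/71, 33/71) → index 4
j=6: u_6=1/2 ∈ [33/71, 39/71) → index 5
j=7: u_7=7/12 ∈ [39/71, 48/71) → index 7
j=8: u_8=2/3 ∈ [39/71, 48/71) → index 7
j=9: u_9=3/4 ∈ [51/71, 60/71) → index 9
j=10: u_10=5/6 ∈ [51/71, 60/71) → index 9
j=11: u_11=11/12 ∈ [60/71, 69/71) → index 10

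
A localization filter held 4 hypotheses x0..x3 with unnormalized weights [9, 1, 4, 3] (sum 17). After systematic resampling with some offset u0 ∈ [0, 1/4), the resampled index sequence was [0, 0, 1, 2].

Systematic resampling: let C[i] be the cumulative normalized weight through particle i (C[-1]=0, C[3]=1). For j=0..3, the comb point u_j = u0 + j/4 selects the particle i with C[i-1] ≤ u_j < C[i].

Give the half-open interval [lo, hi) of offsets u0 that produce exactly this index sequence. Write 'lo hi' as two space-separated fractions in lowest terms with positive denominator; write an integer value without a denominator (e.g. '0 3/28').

1/34 5/68

C = [9/17, 10/17, 14/17, 1]
j=0 picked index 0: u0 ∈ [0, 9/17)
j=1 picked index 0: u0 ∈ [-1/4, 19/68)
j=2 picked index 1: u0 ∈ [1/34, 3/34)
j=3 picked index 2: u0 ∈ [-11/68, 5/68)
intersection: [1/34, 5/68)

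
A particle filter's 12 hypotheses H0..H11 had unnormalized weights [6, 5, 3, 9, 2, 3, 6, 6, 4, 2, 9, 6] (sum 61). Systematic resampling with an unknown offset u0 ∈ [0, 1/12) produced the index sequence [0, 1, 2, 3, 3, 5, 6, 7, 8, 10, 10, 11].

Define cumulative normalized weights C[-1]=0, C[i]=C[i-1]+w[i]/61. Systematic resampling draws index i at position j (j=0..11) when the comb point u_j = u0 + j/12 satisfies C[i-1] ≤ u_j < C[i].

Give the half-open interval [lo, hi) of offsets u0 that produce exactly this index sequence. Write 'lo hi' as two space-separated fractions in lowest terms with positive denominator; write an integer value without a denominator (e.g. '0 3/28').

11/732 31/732

C = [6/61, 11/61, 14/61, 23/61, 25/61, 28/61, 34/61, 40/61, 44/61, 46/61, 55/61, 1]
j=0 picked index 0: u0 ∈ [0, 6/61)
j=1 picked index 1: u0 ∈ [11/732, 71/732)
j=2 picked index 2: u0 ∈ [5/366, 23/366)
j=3 picked index 3: u0 ∈ [-5/244, 31/244)
j=4 picked index 3: u0 ∈ [-19/183, 8/183)
j=5 picked index 5: u0 ∈ [-5/732, 31/732)
j=6 picked index 6: u0 ∈ [-5/122, 7/122)
j=7 picked index 7: u0 ∈ [-19/732, 53/732)
j=8 picked index 8: u0 ∈ [-2/183, 10/183)
j=9 picked index 10: u0 ∈ [1/244, 37/244)
j=10 picked index 10: u0 ∈ [-29/366, 25/366)
j=11 picked index 11: u0 ∈ [-11/732, 1/12)
intersection: [11/732, 31/732)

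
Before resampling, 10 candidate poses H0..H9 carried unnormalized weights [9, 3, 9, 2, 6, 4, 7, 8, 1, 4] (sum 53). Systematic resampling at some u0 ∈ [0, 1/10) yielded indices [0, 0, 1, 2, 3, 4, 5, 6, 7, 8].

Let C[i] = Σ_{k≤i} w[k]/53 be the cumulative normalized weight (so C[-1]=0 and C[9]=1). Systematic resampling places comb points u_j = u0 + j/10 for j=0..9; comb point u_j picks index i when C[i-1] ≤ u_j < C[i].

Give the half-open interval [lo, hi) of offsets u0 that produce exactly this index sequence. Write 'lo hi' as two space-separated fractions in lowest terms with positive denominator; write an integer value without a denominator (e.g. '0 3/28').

3/530 6/265

C = [9/53, 12/53, 21/53, 23/53, 29/53, 33/53, 40/53, 48/53, 49/53, 1]
j=0 picked index 0: u0 ∈ [0, 9/53)
j=1 picked index 0: u0 ∈ [-1/10, 37/530)
j=2 picked index 1: u0 ∈ [-8/265, 7/265)
j=3 picked index 2: u0 ∈ [-39/530, 51/530)
j=4 picked index 3: u0 ∈ [-1/265, 9/265)
j=5 picked index 4: u0 ∈ [-7/106, 5/106)
j=6 picked index 5: u0 ∈ [-14/265, 6/265)
j=7 picked index 6: u0 ∈ [-41/530, 29/530)
j=8 picked index 7: u0 ∈ [-12/265, 28/265)
j=9 picked index 8: u0 ∈ [3/530, 13/530)
intersection: [3/530, 6/265)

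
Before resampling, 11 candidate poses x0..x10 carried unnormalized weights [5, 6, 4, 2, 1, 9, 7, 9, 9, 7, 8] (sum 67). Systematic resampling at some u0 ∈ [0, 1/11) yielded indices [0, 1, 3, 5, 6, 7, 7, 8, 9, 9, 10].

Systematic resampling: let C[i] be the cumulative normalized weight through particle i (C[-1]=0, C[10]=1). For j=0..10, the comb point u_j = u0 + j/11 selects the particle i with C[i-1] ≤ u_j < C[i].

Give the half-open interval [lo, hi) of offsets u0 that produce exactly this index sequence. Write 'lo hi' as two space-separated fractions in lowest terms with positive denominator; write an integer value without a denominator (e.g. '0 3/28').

39/737 46/737

C = [5/67, 11/67, 15/67, 17/67, 18/67, 27/67, 34/67, 43/67, 52/67, 59/67, 1]
j=0 picked index 0: u0 ∈ [0, 5/67)
j=1 picked index 1: u0 ∈ [-12/737, 54/737)
j=2 picked index 3: u0 ∈ [31/737, 53/737)
j=3 picked index 5: u0 ∈ [-3/737, 96/737)
j=4 picked index 6: u0 ∈ [29/737, 106/737)
j=5 picked index 7: u0 ∈ [39/737, 138/737)
j=6 picked index 7: u0 ∈ [-28/737, 71/737)
j=7 picked index 8: u0 ∈ [4/737, 103/737)
j=8 picked index 9: u0 ∈ [36/737, 113/737)
j=9 picked index 9: u0 ∈ [-31/737, 46/737)
j=10 picked index 10: u0 ∈ [-21/737, 1/11)
intersection: [39/737, 46/737)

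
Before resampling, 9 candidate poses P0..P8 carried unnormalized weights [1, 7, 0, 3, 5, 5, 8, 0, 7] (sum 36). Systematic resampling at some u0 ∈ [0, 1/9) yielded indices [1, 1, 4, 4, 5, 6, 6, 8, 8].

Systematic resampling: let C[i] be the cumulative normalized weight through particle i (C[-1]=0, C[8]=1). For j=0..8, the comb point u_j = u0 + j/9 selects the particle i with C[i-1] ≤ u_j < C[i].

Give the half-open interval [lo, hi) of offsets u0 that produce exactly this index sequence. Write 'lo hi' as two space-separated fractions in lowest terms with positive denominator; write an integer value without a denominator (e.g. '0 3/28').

C = [1/36, 2/9, 2/9, 11/36, 4/9, 7/12, 29/36, 29/36, 1]
j=0 picked index 1: u0 ∈ [1/36, 2/9)
j=1 picked index 1: u0 ∈ [-1/12, 1/9)
j=2 picked index 4: u0 ∈ [1/12, 2/9)
j=3 picked index 4: u0 ∈ [-1/36, 1/9)
j=4 picked index 5: u0 ∈ [0, 5/36)
j=5 picked index 6: u0 ∈ [1/36, 1/4)
j=6 picked index 6: u0 ∈ [-1/12, 5/36)
j=7 picked index 8: u0 ∈ [1/36, 2/9)
j=8 picked index 8: u0 ∈ [-1/12, 1/9)
intersection: [1/12, 1/9)

1/12 1/9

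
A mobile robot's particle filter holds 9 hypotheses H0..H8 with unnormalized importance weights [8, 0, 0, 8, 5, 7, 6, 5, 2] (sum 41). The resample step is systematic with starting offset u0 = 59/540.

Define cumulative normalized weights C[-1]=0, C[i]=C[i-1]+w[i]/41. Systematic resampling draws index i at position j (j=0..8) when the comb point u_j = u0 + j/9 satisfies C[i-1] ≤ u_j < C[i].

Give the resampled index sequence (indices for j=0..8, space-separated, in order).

0 3 3 4 5 5 6 7 8

C = [8/41, 8/41, 8/41, 16/41, 21/41, 28/41, 34/41, 39/41, 1]
j=0: u_0=59/540 ∈ [0, 8/41) → index 0
j=1: u_1=119/540 ∈ [8/41, 16/41) → index 3
j=2: u_2=179/540 ∈ [8/41, 16/41) → index 3
j=3: u_3=239/540 ∈ [16/41, 21/41) → index 4
j=4: u_4=299/540 ∈ [21/41, 28/41) → index 5
j=5: u_5=359/540 ∈ [21/41, 28/41) → index 5
j=6: u_6=419/540 ∈ [28/41, 34/41) → index 6
j=7: u_7=479/540 ∈ [34/41, 39/41) → index 7
j=8: u_8=539/540 ∈ [39/41, 1) → index 8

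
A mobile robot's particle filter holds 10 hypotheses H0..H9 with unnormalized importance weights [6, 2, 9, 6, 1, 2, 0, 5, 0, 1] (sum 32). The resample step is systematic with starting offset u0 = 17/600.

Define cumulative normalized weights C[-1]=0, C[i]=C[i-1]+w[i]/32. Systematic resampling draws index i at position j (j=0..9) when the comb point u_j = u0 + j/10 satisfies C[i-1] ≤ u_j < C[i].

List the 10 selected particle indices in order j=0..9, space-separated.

C = [3/16, 1/4, 17/32, 23/32, 3/4, 13/16, 13/16, 31/32, 31/32, 1]
j=0: u_0=17/600 ∈ [0, 3/16) → index 0
j=1: u_1=77/600 ∈ [0, 3/16) → index 0
j=2: u_2=137/600 ∈ [3/16, 1/4) → index 1
j=3: u_3=197/600 ∈ [1/4, 17/32) → index 2
j=4: u_4=257/600 ∈ [1/4, 17/32) → index 2
j=5: u_5=317/600 ∈ [1/4, 17/32) → index 2
j=6: u_6=377/600 ∈ [17/32, 23/32) → index 3
j=7: u_7=437/600 ∈ [23/32, 3/4) → index 4
j=8: u_8=497/600 ∈ [13/16, 31/32) → index 7
j=9: u_9=557/600 ∈ [13/16, 31/32) → index 7

0 0 1 2 2 2 3 4 7 7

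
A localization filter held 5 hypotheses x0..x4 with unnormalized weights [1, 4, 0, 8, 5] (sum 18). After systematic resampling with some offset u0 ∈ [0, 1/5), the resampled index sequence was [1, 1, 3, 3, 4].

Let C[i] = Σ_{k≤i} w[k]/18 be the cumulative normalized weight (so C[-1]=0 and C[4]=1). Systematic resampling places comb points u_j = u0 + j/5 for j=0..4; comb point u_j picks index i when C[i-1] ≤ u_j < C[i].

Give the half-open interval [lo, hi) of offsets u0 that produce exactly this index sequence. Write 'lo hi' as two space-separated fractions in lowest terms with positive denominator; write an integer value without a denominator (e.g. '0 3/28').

1/18 7/90

C = [1/18, 5/18, 5/18, 13/18, 1]
j=0 picked index 1: u0 ∈ [1/18, 5/18)
j=1 picked index 1: u0 ∈ [-13/90, 7/90)
j=2 picked index 3: u0 ∈ [-11/90, 29/90)
j=3 picked index 3: u0 ∈ [-29/90, 11/90)
j=4 picked index 4: u0 ∈ [-7/90, 1/5)
intersection: [1/18, 7/90)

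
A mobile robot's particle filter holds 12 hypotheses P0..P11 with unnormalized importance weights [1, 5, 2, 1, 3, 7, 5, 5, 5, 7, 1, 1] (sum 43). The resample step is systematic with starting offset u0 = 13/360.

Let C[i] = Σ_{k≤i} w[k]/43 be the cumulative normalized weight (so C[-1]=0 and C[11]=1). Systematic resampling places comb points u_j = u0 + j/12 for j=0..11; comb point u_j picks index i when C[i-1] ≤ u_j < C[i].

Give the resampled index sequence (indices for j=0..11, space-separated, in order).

1 1 3 5 5 6 6 7 8 8 9 9

C = [1/43, 6/43, 8/43, 9/43, 12/43, 19/43, 24/43, 29/43, 34/43, 41/43, 42/43, 1]
j=0: u_0=13/360 ∈ [1/43, 6/43) → index 1
j=1: u_1=43/360 ∈ [1/43, 6/43) → index 1
j=2: u_2=73/360 ∈ [8/43, 9/43) → index 3
j=3: u_3=103/360 ∈ [12/43, 19/43) → index 5
j=4: u_4=133/360 ∈ [12/43, 19/43) → index 5
j=5: u_5=163/360 ∈ [19/43, 24/43) → index 6
j=6: u_6=193/360 ∈ [19/43, 24/43) → index 6
j=7: u_7=223/360 ∈ [24/43, 29/43) → index 7
j=8: u_8=253/360 ∈ [29/43, 34/43) → index 8
j=9: u_9=283/360 ∈ [29/43, 34/43) → index 8
j=10: u_10=313/360 ∈ [34/43, 41/43) → index 9
j=11: u_11=343/360 ∈ [34/43, 41/43) → index 9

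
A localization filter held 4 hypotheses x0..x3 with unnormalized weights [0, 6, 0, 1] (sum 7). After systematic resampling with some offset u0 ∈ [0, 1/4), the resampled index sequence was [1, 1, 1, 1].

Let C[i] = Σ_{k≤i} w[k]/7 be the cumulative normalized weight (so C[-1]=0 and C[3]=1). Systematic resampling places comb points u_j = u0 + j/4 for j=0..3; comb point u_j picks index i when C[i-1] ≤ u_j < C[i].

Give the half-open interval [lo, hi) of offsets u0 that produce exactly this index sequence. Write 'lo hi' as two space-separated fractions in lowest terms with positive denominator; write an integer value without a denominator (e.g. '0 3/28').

0 3/28

C = [0, 6/7, 6/7, 1]
j=0 picked index 1: u0 ∈ [0, 6/7)
j=1 picked index 1: u0 ∈ [-1/4, 17/28)
j=2 picked index 1: u0 ∈ [-1/2, 5/14)
j=3 picked index 1: u0 ∈ [-3/4, 3/28)
intersection: [0, 3/28)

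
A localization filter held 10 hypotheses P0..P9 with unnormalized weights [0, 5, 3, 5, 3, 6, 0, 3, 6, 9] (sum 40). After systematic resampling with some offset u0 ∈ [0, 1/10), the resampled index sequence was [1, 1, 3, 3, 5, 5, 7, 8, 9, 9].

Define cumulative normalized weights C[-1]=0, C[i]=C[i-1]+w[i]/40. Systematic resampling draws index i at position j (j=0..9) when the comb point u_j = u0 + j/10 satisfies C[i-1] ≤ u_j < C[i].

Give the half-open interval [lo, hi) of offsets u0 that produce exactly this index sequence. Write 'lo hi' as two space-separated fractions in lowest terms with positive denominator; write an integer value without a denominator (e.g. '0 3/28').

C = [0, 1/8, 1/5, 13/40, 2/5, 11/20, 11/20, 5/8, 31/40, 1]
j=0 picked index 1: u0 ∈ [0, 1/8)
j=1 picked index 1: u0 ∈ [-1/10, 1/40)
j=2 picked index 3: u0 ∈ [0, 1/8)
j=3 picked index 3: u0 ∈ [-1/10, 1/40)
j=4 picked index 5: u0 ∈ [0, 3/20)
j=5 picked index 5: u0 ∈ [-1/10, 1/20)
j=6 picked index 7: u0 ∈ [-1/20, 1/40)
j=7 picked index 8: u0 ∈ [-3/40, 3/40)
j=8 picked index 9: u0 ∈ [-1/40, 1/5)
j=9 picked index 9: u0 ∈ [-1/8, 1/10)
intersection: [0, 1/40)

0 1/40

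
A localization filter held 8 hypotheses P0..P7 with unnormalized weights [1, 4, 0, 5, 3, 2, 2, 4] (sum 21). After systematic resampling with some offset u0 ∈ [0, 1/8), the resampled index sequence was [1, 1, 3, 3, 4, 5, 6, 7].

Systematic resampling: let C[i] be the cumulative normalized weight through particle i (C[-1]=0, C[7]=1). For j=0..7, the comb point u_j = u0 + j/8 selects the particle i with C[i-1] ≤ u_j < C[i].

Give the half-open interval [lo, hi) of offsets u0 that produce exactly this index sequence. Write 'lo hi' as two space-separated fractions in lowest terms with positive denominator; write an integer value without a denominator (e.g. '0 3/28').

1/21 5/84

C = [1/21, 5/21, 5/21, 10/21, 13/21, 5/7, 17/21, 1]
j=0 picked index 1: u0 ∈ [1/21, 5/21)
j=1 picked index 1: u0 ∈ [-13/168, 19/168)
j=2 picked index 3: u0 ∈ [-1/84, 19/84)
j=3 picked index 3: u0 ∈ [-23/168, 17/168)
j=4 picked index 4: u0 ∈ [-1/42, 5/42)
j=5 picked index 5: u0 ∈ [-1/168, 5/56)
j=6 picked index 6: u0 ∈ [-1/28, 5/84)
j=7 picked index 7: u0 ∈ [-11/168, 1/8)
intersection: [1/21, 5/84)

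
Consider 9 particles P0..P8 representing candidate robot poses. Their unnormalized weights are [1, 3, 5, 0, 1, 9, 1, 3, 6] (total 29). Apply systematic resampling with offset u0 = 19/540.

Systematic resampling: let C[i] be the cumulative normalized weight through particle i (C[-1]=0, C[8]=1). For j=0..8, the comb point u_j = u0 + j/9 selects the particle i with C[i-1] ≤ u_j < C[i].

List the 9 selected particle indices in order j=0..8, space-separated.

C = [1/29, 4/29, 9/29, 9/29, 10/29, 19/29, 20/29, 23/29, 1]
j=0: u_0=19/540 ∈ [1/29, 4/29) → index 1
j=1: u_1=79/540 ∈ [4/29, 9/29) → index 2
j=2: u_2=139/540 ∈ [4/29, 9/29) → index 2
j=3: u_3=199/540 ∈ [10/29, 19/29) → index 5
j=4: u_4=259/540 ∈ [10/29, 19/29) → index 5
j=5: u_5=319/540 ∈ [10/29, 19/29) → index 5
j=6: u_6=379/540 ∈ [20/29, 23/29) → index 7
j=7: u_7=439/540 ∈ [23/29, 1) → index 8
j=8: u_8=499/540 ∈ [23/29, 1) → index 8

1 2 2 5 5 5 7 8 8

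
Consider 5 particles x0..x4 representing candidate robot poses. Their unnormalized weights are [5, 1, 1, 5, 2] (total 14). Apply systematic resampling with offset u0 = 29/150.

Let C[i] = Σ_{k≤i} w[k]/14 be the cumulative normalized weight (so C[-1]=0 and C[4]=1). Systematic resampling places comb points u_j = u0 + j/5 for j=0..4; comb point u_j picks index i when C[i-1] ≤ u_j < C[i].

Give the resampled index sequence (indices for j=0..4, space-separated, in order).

C = [5/14, 3/7, 1/2, 6/7, 1]
j=0: u_0=29/150 ∈ [0, 5/14) → index 0
j=1: u_1=59/150 ∈ [5/14, 3/7) → index 1
j=2: u_2=89/150 ∈ [1/2, 6/7) → index 3
j=3: u_3=119/150 ∈ [1/2, 6/7) → index 3
j=4: u_4=149/150 ∈ [6/7, 1) → index 4

0 1 3 3 4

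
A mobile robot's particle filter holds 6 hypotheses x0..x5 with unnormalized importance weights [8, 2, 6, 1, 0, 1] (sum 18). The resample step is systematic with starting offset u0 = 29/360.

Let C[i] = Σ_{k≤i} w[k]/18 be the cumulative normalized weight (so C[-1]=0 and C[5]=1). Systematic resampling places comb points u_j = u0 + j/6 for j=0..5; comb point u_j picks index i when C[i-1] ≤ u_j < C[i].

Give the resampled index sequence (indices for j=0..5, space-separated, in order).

C = [4/9, 5/9, 8/9, 17/18, 17/18, 1]
j=0: u_0=29/360 ∈ [0, 4/9) → index 0
j=1: u_1=89/360 ∈ [0, 4/9) → index 0
j=2: u_2=149/360 ∈ [0, 4/9) → index 0
j=3: u_3=209/360 ∈ [5/9, 8/9) → index 2
j=4: u_4=269/360 ∈ [5/9, 8/9) → index 2
j=5: u_5=329/360 ∈ [8/9, 17/18) → index 3

0 0 0 2 2 3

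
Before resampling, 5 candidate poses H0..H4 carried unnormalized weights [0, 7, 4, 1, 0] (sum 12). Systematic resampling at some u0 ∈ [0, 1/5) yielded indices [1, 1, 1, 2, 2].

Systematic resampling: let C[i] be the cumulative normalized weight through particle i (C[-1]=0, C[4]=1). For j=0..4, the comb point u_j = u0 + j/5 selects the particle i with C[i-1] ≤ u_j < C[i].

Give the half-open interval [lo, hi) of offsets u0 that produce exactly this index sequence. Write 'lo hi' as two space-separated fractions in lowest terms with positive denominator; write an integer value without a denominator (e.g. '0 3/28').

0 7/60

C = [0, 7/12, 11/12, 1, 1]
j=0 picked index 1: u0 ∈ [0, 7/12)
j=1 picked index 1: u0 ∈ [-1/5, 23/60)
j=2 picked index 1: u0 ∈ [-2/5, 11/60)
j=3 picked index 2: u0 ∈ [-1/60, 19/60)
j=4 picked index 2: u0 ∈ [-13/60, 7/60)
intersection: [0, 7/60)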